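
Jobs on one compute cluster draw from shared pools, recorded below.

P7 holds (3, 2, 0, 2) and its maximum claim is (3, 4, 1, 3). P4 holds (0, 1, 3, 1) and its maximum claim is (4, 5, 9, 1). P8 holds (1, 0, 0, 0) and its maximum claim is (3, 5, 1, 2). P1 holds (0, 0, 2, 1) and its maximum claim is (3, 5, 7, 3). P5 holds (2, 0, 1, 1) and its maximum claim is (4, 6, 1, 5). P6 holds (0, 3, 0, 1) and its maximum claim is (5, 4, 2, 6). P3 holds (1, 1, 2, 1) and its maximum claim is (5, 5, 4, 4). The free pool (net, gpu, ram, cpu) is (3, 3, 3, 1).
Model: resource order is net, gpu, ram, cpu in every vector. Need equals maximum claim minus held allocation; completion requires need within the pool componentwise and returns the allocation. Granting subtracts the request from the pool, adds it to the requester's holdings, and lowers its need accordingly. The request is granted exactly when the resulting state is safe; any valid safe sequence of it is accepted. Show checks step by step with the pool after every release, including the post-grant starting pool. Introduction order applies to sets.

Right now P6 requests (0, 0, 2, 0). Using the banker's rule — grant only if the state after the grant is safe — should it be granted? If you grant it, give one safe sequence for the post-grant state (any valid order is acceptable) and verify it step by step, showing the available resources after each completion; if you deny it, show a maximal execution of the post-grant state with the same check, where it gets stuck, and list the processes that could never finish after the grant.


DENY. Granting would leave the state unsafe.
Key observation: after P7, P8 the pool peaks at (7, 5, 1, 3), and each blocked process is short somewhere: P4 on ram; P1 on ram; P5 on gpu, cpu; P6 on cpu; P3 on ram.
On the post-grant state, P7, P8 is a maximal run — nothing extends it. Verifying each step:
  pool = (3, 3, 1, 1)
  run P7 (needs (0, 2, 1, 1), free (3, 3, 1, 1)); after release of (3, 2, 0, 2) the pool is (6, 5, 1, 3)
  run P8 (needs (2, 5, 1, 2), free (6, 5, 1, 3)); after release of (1, 0, 0, 0) the pool is (7, 5, 1, 3)
  P4 cannot run: need (4, 4, 6, 0) vs free (7, 5, 1, 3) (insufficient ram)
  P1 cannot run: need (3, 5, 5, 2) vs free (7, 5, 1, 3) (insufficient ram)
  P5 cannot run: need (2, 6, 0, 4) vs free (7, 5, 1, 3) (insufficient gpu and cpu)
  P6 cannot run: need (5, 1, 0, 5) vs free (7, 5, 1, 3) (insufficient cpu)
  P3 cannot run: need (4, 4, 2, 3) vs free (7, 5, 1, 3) (insufficient ram)
Post-grant, the permanently blocked set is P4, P1, P5, P6 and P3.


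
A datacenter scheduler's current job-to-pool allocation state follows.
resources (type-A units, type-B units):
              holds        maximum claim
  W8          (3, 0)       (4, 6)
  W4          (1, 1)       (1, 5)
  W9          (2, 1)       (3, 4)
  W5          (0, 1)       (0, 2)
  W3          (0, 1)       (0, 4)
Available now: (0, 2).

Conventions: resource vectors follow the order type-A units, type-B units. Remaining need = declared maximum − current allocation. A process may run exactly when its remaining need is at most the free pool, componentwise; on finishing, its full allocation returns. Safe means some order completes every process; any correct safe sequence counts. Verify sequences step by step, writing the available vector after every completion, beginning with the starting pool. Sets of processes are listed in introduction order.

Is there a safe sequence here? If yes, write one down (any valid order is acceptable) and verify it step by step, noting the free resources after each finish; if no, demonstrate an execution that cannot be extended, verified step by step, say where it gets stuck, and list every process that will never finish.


The state is SAFE; one workable sequence: W5, W3, W4, W9, W8.
Key observation: W3 marks the first exact bind of the order: its need (0, 3) fits the free (0, 3) with zero slack on a requested resource.
Walking it through:
  pool = (0, 2)
  W5: need (0, 1) fits (0, 2); releases (0, 1), pool now (0, 3)
  W3: need (0, 3) fits (0, 3); releases (0, 1), pool now (0, 4)
  W4: need (0, 4) fits (0, 4); releases (1, 1), pool now (1, 5)
  W9: need (1, 3) fits (1, 5); releases (2, 1), pool now (3, 6)
  W8: need (1, 6) fits (3, 6); releases (3, 0), pool now (6, 6)


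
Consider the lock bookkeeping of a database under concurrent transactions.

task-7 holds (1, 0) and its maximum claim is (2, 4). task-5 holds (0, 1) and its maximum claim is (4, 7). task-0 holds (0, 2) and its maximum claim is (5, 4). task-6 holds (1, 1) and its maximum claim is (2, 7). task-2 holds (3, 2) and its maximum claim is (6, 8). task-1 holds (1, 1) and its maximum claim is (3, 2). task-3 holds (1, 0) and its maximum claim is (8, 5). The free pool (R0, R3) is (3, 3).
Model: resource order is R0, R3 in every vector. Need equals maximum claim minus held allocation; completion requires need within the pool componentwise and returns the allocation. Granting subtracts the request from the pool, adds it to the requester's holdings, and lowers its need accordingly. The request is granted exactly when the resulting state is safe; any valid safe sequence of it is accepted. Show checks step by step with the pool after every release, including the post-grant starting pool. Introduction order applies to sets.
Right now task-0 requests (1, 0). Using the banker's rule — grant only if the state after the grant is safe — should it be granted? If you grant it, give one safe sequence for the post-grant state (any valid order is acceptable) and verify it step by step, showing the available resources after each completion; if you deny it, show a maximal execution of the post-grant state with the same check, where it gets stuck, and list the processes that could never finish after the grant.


GRANT — the state after the grant stays safe, e.g. via task-1, task-7, task-0, task-6, task-2, task-3, task-5.
Key observation: the grant leaves (2, 3) free — enough for task-1, whose release restarts the cascade.
Step-by-step check of the post-grant state:
  pool = (2, 3)
  task-1: need (2, 1) fits (2, 3); releases (1, 1), pool now (3, 4)
  task-7: need (1, 4) fits (3, 4); releases (1, 0), pool now (4, 4)
  task-0: need (4, 2) fits (4, 4); releases (1, 2), pool now (5, 6)
  task-6: need (1, 6) fits (5, 6); releases (1, 1), pool now (6, 7)
  task-2: need (3, 6) fits (6, 7); releases (3, 2), pool now (9, 9)
  task-3: need (7, 5) fits (9, 9); releases (1, 0), pool now (10, 9)
  task-5: need (4, 6) fits (10, 9); releases (0, 1), pool now (10, 10)


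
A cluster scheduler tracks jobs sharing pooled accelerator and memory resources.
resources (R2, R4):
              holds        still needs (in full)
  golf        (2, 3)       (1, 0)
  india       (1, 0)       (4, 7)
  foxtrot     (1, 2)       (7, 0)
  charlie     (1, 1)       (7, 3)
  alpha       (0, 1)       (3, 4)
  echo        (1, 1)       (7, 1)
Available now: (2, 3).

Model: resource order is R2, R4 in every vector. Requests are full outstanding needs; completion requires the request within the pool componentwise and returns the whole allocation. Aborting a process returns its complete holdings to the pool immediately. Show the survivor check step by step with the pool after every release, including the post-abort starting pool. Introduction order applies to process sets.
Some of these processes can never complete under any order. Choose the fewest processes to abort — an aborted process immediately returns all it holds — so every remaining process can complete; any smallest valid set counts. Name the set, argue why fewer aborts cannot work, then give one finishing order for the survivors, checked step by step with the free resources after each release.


Minimum abort set: foxtrot and charlie.
Key observation: no ordering could ever have run echo before the abort of foxtrot and charlie; with (2, 3) back in the pool it fits at step 3.
No one abort is enough; case by case: golf alone leaves foxtrot blocked (short on R2); india alone leaves foxtrot blocked (short on R2); foxtrot alone leaves charlie blocked (short on R2); charlie alone leaves foxtrot blocked (short on R2); alpha alone leaves foxtrot blocked (short on R2); echo alone leaves foxtrot blocked (short on R2).
One survivor order: golf, india, echo, alpha. Verifying each step (post-abort pool first):
  pool = (4, 6)
  golf: need (1, 0) fits (4, 6); releases (2, 3), pool now (6, 9)
  india: need (4, 7) fits (6, 9); releases (1, 0), pool now (7, 9)
  echo: need (7, 1) fits (7, 9); releases (1, 1), pool now (8, 10)
  alpha: need (3, 4) fits (8, 10); releases (0, 1), pool now (8, 11)


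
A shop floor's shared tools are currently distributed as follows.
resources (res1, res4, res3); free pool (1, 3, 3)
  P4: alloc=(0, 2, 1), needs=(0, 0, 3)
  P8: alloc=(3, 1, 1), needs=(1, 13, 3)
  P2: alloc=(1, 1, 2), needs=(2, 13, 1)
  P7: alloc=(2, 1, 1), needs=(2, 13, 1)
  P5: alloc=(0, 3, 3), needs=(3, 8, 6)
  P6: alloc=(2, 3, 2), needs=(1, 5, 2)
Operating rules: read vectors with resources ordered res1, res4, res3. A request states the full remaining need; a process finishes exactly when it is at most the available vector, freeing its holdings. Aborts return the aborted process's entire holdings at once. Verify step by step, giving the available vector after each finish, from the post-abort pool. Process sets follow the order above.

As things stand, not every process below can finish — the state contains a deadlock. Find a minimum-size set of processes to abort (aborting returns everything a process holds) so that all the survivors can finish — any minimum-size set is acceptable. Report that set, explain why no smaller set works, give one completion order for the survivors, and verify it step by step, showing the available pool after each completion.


Abort P2 and P7.
Key observation: aborting P2 and P7 returns (3, 2, 3), and P8 — hopeless before — runs at step 4 with the returned capacity in the pool.
Minimality, checking each single-abort alternative: P4 alone leaves P8 blocked (short on res4); P8 alone leaves P2 blocked (short on res4); P2 alone leaves P8 blocked (short on res4); P7 alone leaves P8 blocked (short on res4); P5 alone leaves P8 blocked (short on res4); P6 alone leaves P8 blocked (short on res4).
One survivor order: P6, P4, P5, P8. Verifying each step (post-abort pool first):
  pool = (4, 5, 6)
  P6 needs (1, 5, 2) <= (4, 5, 6) -> finishes; pool += (2, 3, 2) = (6, 8, 8)
  P4 needs (0, 0, 3) <= (6, 8, 8) -> finishes; pool += (0, 2, 1) = (6, 10, 9)
  P5 needs (3, 8, 6) <= (6, 10, 9) -> finishes; pool += (0, 3, 3) = (6, 13, 12)
  P8 needs (1, 13, 3) <= (6, 13, 12) -> finishes; pool += (3, 1, 1) = (9, 14, 13)


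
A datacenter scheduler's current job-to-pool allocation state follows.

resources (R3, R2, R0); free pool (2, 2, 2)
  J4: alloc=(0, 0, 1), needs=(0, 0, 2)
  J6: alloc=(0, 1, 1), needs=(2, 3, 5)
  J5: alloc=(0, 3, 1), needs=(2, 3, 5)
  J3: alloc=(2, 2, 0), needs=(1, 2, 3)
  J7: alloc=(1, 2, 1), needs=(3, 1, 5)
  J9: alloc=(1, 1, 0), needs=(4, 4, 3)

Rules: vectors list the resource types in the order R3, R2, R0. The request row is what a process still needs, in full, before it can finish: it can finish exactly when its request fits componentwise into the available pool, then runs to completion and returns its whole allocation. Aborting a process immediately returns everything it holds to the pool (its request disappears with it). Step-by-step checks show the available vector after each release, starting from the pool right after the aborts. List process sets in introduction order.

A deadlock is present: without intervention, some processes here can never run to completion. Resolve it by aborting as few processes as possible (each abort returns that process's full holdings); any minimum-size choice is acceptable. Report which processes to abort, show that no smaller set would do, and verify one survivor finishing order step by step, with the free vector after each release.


The answer: abort J5 and J7.
Key observation: the returned (1, 5, 2) from J5 and J7 is what brings J6 — unrunnable before, under any order — into play at step 4.
Minimality, checking each single-abort alternative: J4 alone leaves J6 blocked (short on R0); J6 alone leaves J5 blocked (short on R0); J5 alone leaves J6 blocked (short on R0); J3 alone leaves J6 blocked (short on R0); J7 alone leaves J6 blocked (short on R0); J9 alone leaves J6 blocked (short on R0).
One survivor order: J4, J3, J9, J6. Step-by-step check (post-abort pool first):
  pool = (3, 7, 4)
  J4: need (0, 0, 2) fits (3, 7, 4); releases (0, 0, 1), pool now (3, 7, 5)
  J3: need (1, 2, 3) fits (3, 7, 5); releases (2, 2, 0), pool now (5, 9, 5)
  J9: need (4, 4, 3) fits (5, 9, 5); releases (1, 1, 0), pool now (6, 10, 5)
  J6: need (2, 3, 5) fits (6, 10, 5); releases (0, 1, 1), pool now (6, 11, 6)


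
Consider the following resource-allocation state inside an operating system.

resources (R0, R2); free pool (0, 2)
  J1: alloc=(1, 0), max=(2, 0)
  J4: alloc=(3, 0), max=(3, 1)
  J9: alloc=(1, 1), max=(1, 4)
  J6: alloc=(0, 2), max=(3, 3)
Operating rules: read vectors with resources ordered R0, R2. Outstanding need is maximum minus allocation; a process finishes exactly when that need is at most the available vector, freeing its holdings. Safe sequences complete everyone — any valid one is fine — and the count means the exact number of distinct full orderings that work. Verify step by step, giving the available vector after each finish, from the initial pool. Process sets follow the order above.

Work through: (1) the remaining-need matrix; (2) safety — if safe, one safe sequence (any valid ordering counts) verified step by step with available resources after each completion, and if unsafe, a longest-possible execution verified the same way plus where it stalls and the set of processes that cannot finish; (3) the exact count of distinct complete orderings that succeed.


(1) Outstanding need per process (order R0, R2):
  J1: (1, 0)
  J4: (0, 1)
  J9: (0, 3)
  J6: (3, 1)
(2) SAFE. One safe sequence: J4, J6, J9, J1.
Key observation: J6 marks the first exact bind of the order: its need (3, 1) fits the free (3, 2) with zero slack on a requested resource.
Verifying each step:
  pool = (0, 2)
  J4 needs (0, 1) <= (0, 2) -> finishes; pool += (3, 0) = (3, 2)
  J6 needs (3, 1) <= (3, 2) -> finishes; pool += (0, 2) = (3, 4)
  J9 needs (0, 3) <= (3, 4) -> finishes; pool += (1, 1) = (4, 5)
  J1 needs (1, 0) <= (4, 5) -> finishes; pool += (1, 0) = (5, 5)
(3) Exactly 3 of the possible complete orderings are safe sequences.


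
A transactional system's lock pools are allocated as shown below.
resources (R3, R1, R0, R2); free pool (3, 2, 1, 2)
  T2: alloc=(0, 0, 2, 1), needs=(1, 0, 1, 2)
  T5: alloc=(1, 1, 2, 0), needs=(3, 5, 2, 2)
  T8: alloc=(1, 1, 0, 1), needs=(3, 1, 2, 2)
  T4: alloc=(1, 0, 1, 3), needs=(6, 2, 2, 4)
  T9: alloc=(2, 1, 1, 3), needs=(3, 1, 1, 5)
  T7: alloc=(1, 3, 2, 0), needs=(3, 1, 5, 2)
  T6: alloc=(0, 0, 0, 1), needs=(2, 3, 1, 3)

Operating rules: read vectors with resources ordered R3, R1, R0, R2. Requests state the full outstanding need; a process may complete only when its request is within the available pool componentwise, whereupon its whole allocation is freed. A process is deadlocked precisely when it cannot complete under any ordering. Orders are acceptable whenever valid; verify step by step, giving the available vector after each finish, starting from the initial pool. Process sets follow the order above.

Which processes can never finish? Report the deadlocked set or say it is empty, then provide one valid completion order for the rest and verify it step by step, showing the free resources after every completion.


The deadlocked set is empty.
Key observation: T2 can run right away; the returned allocation unlocks the remaining processes in turn.
The rest can finish in the order T2, T8, T6, T9, T4, T7, T5. Check, step by step:
  pool = (3, 2, 1, 2)
  T2 needs (1, 0, 1, 2) <= (3, 2, 1, 2) -> finishes; pool += (0, 0, 2, 1) = (3, 2, 3, 3)
  T8 needs (3, 1, 2, 2) <= (3, 2, 3, 3) -> finishes; pool += (1, 1, 0, 1) = (4, 3, 3, 4)
  T6 needs (2, 3, 1, 3) <= (4, 3, 3, 4) -> finishes; pool += (0, 0, 0, 1) = (4, 3, 3, 5)
  T9 needs (3, 1, 1, 5) <= (4, 3, 3, 5) -> finishes; pool += (2, 1, 1, 3) = (6, 4, 4, 8)
  T4 needs (6, 2, 2, 4) <= (6, 4, 4, 8) -> finishes; pool += (1, 0, 1, 3) = (7, 4, 5, 11)
  T7 needs (3, 1, 5, 2) <= (7, 4, 5, 11) -> finishes; pool += (1, 3, 2, 0) = (8, 7, 7, 11)
  T5 needs (3, 5, 2, 2) <= (8, 7, 7, 11) -> finishes; pool += (1, 1, 2, 0) = (9, 8, 9, 11)


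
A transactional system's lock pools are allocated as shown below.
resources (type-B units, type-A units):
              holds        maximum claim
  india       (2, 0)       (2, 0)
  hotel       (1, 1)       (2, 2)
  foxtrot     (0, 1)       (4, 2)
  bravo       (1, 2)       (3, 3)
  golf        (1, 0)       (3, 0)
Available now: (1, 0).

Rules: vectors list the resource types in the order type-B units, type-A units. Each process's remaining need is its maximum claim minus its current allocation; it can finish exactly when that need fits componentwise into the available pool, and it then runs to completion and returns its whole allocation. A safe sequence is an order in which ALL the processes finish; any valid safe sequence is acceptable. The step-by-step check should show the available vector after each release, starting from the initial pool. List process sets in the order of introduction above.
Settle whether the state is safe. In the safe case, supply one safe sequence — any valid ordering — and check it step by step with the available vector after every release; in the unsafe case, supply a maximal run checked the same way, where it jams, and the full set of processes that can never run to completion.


UNSAFE — no complete ordering exists.
Key observation: once india, golf finish, the pool peaks at (4, 0) — and every remaining process still needs more type-A units than that.
The run india, golf cannot be extended any further. Verifying each step:
  pool = (1, 0)
  india needs (0, 0) <= (1, 0) -> finishes; pool += (2, 0) = (3, 0)
  golf needs (2, 0) <= (3, 0) -> finishes; pool += (1, 0) = (4, 0)
  hotel still needs (1, 1) but only (4, 0) is free — short on type-A units
  foxtrot still needs (4, 1) but only (4, 0) is free — short on type-A units
  bravo still needs (2, 1) but only (4, 0) is free — short on type-A units
Never able to finish: hotel, foxtrot and bravo.


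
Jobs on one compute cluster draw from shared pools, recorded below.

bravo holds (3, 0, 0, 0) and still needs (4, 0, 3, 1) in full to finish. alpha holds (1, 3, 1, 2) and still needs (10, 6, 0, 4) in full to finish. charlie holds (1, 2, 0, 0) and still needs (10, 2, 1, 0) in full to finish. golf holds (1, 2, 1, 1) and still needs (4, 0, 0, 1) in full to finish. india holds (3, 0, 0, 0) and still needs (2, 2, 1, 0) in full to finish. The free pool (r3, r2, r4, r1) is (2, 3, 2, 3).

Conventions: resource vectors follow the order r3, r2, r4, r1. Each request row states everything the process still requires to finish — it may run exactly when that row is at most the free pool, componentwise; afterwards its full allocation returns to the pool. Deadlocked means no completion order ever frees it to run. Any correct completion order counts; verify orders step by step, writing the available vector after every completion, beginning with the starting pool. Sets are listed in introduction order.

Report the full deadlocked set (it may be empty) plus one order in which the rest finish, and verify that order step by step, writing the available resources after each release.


The deadlocked set is alpha and charlie.
Key observation: the wall is r3: completing india, golf, bravo brings the pool only to (9, 5, 3, 4), and all the rest need more.
The rest can finish in the order india, golf, bravo. Check, step by step:
  pool = (2, 3, 2, 3)
  india: need (2, 2, 1, 0) fits (2, 3, 2, 3); releases (3, 0, 0, 0), pool now (5, 3, 2, 3)
  golf: need (4, 0, 0, 1) fits (5, 3, 2, 3); releases (1, 2, 1, 1), pool now (6, 5, 3, 4)
  bravo: need (4, 0, 3, 1) fits (6, 5, 3, 4); releases (3, 0, 0, 0), pool now (9, 5, 3, 4)
The blocked processes can never fit:
  blocked: alpha wants (10, 6, 0, 4), pool (9, 5, 3, 4) — not enough r3 and r2
  blocked: charlie wants (10, 2, 1, 0), pool (9, 5, 3, 4) — not enough r3


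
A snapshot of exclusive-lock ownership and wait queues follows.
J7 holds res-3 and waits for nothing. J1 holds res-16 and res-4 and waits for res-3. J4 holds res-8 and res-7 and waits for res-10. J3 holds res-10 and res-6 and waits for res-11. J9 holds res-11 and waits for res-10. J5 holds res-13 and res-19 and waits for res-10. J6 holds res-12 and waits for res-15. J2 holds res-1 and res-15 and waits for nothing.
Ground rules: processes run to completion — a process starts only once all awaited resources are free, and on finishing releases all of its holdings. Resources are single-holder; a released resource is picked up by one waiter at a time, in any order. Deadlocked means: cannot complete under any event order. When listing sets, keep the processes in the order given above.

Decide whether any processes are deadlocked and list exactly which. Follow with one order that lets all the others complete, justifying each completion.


Deadlocked set: J4, J3, J9 and J5.
Key observation: the cycle J3 -> J9 -> J3 can never break — each member waits on the next; J4 and J5 wait into the deadlock from upstream.
The rest can finish in the order J2, J6, J7, J1.
Check, step by step:
  J2: no waits; runs immediately, freeing res-1 and res-15
  run J6 (all its waits — res-15 — are resolved); releases res-12
  J7: no waits; runs immediately, freeing res-3
  run J1 (all its waits — res-3 — are resolved); releases res-16 and res-4


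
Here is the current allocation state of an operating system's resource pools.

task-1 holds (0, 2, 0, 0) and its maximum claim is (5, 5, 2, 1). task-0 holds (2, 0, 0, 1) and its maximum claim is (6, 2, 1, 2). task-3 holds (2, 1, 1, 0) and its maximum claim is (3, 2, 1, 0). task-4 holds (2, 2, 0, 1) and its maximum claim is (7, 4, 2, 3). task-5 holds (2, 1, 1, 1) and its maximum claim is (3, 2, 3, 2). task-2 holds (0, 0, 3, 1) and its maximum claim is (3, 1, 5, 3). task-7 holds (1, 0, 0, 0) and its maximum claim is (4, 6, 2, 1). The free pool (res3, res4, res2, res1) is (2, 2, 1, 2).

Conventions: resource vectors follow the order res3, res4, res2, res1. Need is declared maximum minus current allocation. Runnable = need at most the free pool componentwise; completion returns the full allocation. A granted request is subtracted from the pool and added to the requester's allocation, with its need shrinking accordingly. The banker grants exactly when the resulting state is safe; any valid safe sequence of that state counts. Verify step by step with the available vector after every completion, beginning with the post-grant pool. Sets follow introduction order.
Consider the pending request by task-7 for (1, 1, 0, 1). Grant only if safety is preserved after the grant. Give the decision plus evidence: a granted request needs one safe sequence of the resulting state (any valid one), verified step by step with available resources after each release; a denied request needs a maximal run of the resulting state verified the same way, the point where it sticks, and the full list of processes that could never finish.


GRANT — the state after the grant stays safe, e.g. via task-3, task-5, task-4, task-0, task-1, task-7, task-2.
Key observation: the grant leaves (1, 1, 1, 1) free — enough for task-3, whose release restarts the cascade.
Check on the post-grant state, step by step:
  pool = (1, 1, 1, 1)
  task-3: need (1, 1, 0, 0) fits (1, 1, 1, 1); releases (2, 1, 1, 0), pool now (3, 2, 2, 1)
  task-5: need (1, 1, 2, 1) fits (3, 2, 2, 1); releases (2, 1, 1, 1), pool now (5, 3, 3, 2)
  task-4: need (5, 2, 2, 2) fits (5, 3, 3, 2); releases (2, 2, 0, 1), pool now (7, 5, 3, 3)
  task-0: need (4, 2, 1, 1) fits (7, 5, 3, 3); releases (2, 0, 0, 1), pool now (9, 5, 3, 4)
  task-1: need (5, 3, 2, 1) fits (9, 5, 3, 4); releases (0, 2, 0, 0), pool now (9, 7, 3, 4)
  task-7: need (2, 5, 2, 0) fits (9, 7, 3, 4); releases (2, 1, 0, 1), pool now (11, 8, 3, 5)
  task-2: need (3, 1, 2, 2) fits (11, 8, 3, 5); releases (0, 0, 3, 1), pool now (11, 8, 6, 6)


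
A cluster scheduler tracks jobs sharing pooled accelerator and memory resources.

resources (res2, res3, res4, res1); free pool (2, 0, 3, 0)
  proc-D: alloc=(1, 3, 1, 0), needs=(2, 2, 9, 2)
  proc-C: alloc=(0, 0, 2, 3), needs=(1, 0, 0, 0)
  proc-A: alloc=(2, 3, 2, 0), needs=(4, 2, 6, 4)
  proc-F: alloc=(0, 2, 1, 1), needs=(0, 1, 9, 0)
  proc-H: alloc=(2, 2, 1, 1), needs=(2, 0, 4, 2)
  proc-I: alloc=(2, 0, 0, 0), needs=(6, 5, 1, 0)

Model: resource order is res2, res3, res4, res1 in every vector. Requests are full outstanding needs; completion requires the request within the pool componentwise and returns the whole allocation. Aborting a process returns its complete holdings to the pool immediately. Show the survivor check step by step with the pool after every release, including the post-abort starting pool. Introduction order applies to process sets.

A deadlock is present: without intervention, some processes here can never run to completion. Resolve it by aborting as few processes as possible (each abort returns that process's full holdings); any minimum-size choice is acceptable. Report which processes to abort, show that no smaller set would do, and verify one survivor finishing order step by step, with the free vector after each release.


Minimum abort set: proc-F.
Key observation: aborting proc-F returns (0, 2, 1, 1), and proc-D — hopeless before — runs at step 4 with the returned capacity in the pool.
Minimality: the empty abort set fails — the state is deadlocked as it stands.
One survivor order: proc-C, proc-H, proc-A, proc-D, proc-I. Step-by-step check (post-abort pool first):
  pool = (2, 2, 4, 1)
  proc-C: need (1, 0, 0, 0) fits (2, 2, 4, 1); releases (0, 0, 2, 3), pool now (2, 2, 6, 4)
  proc-H: need (2, 0, 4, 2) fits (2, 2, 6, 4); releases (2, 2, 1, 1), pool now (4, 4, 7, 5)
  proc-A: need (4, 2, 6, 4) fits (4, 4, 7, 5); releases (2, 3, 2, 0), pool now (6, 7, 9, 5)
  proc-D: need (2, 2, 9, 2) fits (6, 7, 9, 5); releases (1, 3, 1, 0), pool now (7, 10, 10, 5)
  proc-I: need (6, 5, 1, 0) fits (7, 10, 10, 5); releases (2, 0, 0, 0), pool now (9, 10, 10, 5)


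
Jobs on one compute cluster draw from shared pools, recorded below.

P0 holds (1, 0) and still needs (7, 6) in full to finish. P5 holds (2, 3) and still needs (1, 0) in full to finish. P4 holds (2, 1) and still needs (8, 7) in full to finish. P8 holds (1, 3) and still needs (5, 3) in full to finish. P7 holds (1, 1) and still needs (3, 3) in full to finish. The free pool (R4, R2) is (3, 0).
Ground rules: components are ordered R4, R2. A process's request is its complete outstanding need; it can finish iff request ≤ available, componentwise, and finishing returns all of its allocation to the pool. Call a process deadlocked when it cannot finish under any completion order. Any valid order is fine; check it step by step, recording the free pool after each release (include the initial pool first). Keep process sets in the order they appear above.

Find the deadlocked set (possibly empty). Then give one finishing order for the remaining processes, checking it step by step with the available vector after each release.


The deadlocked set is empty.
Key observation: P5 can run right away; the returned allocation unlocks the remaining processes in turn.
One completion order for the rest: P5, P7, P8, P0, P4. Walking it through:
  pool = (3, 0)
  P5: need (1, 0) fits (3, 0); releases (2, 3), pool now (5, 3)
  P7: need (3, 3) fits (5, 3); releases (1, 1), pool now (6, 4)
  P8: need (5, 3) fits (6, 4); releases (1, 3), pool now (7, 7)
  P0: need (7, 6) fits (7, 7); releases (1, 0), pool now (8, 7)
  P4: need (8, 7) fits (8, 7); releases (2, 1), pool now (10, 8)


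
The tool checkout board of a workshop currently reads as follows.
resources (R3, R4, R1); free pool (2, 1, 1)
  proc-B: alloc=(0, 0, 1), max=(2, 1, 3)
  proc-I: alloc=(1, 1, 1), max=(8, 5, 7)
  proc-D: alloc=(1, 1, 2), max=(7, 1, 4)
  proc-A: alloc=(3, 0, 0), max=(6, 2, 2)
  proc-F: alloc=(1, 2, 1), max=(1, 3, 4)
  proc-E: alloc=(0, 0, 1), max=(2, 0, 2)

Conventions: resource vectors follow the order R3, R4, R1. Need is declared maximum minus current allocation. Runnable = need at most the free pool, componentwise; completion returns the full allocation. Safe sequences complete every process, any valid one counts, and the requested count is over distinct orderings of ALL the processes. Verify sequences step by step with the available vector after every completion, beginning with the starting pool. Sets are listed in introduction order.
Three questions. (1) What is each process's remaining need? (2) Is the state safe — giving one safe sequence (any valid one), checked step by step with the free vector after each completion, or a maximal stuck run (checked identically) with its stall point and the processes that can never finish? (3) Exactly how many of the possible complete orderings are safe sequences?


(1) Remaining need (order R3, R4, R1):
  proc-B: (2, 1, 2)
  proc-I: (7, 4, 6)
  proc-D: (6, 0, 2)
  proc-A: (3, 2, 2)
  proc-F: (0, 1, 3)
  proc-E: (2, 0, 1)
(2) SAFE, for example via the order proc-E, proc-B, proc-F, proc-A, proc-D, proc-I.
Key observation: reading the order forward, proc-E is the first process whose need (2, 0, 1) meets the free pool (2, 1, 1) exactly on a resource it requests.
Walking it through:
  pool = (2, 1, 1)
  proc-E needs (2, 0, 1) <= (2, 1, 1) -> finishes; pool += (0, 0, 1) = (2, 1, 2)
  proc-B needs (2, 1, 2) <= (2, 1, 2) -> finishes; pool += (0, 0, 1) = (2, 1, 3)
  proc-F needs (0, 1, 3) <= (2, 1, 3) -> finishes; pool += (1, 2, 1) = (3, 3, 4)
  proc-A needs (3, 2, 2) <= (3, 3, 4) -> finishes; pool += (3, 0, 0) = (6, 3, 4)
  proc-D needs (6, 0, 2) <= (6, 3, 4) -> finishes; pool += (1, 1, 2) = (7, 4, 6)
  proc-I needs (7, 4, 6) <= (7, 4, 6) -> finishes; pool += (1, 1, 1) = (8, 5, 7)
(3) The exact count: 1 of the possible complete orderings is a safe sequence.


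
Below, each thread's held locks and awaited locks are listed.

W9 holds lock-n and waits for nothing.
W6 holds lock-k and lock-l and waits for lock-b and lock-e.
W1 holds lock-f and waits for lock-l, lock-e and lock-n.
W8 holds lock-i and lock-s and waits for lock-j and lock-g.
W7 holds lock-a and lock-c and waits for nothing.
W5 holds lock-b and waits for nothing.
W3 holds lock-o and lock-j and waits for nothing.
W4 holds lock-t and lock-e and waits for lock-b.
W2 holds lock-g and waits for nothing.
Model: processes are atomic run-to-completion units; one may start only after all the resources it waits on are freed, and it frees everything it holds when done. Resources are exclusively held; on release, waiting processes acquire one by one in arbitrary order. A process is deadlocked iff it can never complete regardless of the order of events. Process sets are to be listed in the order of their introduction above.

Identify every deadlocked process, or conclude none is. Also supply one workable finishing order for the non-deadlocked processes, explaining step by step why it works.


No process is deadlocked.
Key observation: all waits point, directly or indirectly, at processes that can finish, so nothing is permanently blocked.
The rest can finish in the order W9, W5, W7, W2, W4, W3, W6, W8, W1.
Step-by-step check:
  run W9 (it waits on nothing); releases lock-n
  run W5 (it waits on nothing); releases lock-b
  run W7 (it waits on nothing); releases lock-a and lock-c
  run W2 (it waits on nothing); releases lock-g
  run W4 (all its waits — lock-b — are resolved); releases lock-t and lock-e
  run W3 (it waits on nothing); releases lock-o and lock-j
  run W6 (all its waits — lock-b and lock-e — are resolved); releases lock-k and lock-l
  run W8 (all its waits — lock-j and lock-g — are resolved); releases lock-i and lock-s
  run W1 (all its waits — lock-l, lock-e and lock-n — are resolved); releases lock-f


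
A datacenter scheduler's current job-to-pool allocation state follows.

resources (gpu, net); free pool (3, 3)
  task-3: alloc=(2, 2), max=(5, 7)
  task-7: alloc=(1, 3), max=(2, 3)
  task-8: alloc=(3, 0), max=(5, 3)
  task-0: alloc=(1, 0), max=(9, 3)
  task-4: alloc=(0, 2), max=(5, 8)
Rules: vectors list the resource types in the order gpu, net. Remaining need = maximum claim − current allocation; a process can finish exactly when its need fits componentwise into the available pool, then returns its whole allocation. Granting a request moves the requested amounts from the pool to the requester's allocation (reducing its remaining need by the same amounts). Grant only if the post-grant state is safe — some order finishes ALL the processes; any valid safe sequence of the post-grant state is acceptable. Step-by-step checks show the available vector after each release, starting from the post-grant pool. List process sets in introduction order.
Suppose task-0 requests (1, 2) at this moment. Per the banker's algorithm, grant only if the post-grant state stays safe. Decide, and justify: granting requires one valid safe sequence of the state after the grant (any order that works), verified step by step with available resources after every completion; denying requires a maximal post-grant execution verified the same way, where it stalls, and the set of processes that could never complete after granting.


DENY — the pretend-granted state is unsafe.
Key observation: after task-7, task-8 the pool peaks at (6, 4), and each blocked process is short somewhere: task-3 on net; task-0 on gpu; task-4 on net.
Pretend the grant happened; the run task-7, task-8 goes as far as possible. Walking it through:
  pool = (2, 1)
  task-7 needs (1, 0) <= (2, 1) -> finishes; pool += (1, 3) = (3, 4)
  task-8 needs (2, 3) <= (3, 4) -> finishes; pool += (3, 0) = (6, 4)
  blocked: task-3 wants (3, 5), pool (6, 4) — not enough net
  blocked: task-0 wants (7, 1), pool (6, 4) — not enough gpu
  blocked: task-4 wants (5, 6), pool (6, 4) — not enough net
Had the request been granted, task-3, task-0 and task-4 could never finish.


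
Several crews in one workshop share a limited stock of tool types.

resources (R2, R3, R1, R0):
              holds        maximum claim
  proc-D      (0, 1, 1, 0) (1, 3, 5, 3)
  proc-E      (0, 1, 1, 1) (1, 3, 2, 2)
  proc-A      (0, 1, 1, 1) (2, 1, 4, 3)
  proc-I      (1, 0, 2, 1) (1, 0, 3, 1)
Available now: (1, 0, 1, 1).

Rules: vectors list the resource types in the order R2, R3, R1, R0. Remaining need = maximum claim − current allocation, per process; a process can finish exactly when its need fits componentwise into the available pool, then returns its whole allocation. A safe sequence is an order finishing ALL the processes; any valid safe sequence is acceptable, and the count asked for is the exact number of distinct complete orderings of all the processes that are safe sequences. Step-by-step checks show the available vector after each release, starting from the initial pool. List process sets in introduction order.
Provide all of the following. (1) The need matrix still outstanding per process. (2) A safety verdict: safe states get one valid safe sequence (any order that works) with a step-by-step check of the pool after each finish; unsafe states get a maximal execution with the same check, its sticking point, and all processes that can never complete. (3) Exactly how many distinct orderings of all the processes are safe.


(1) Need matrix, components ordered R2, R3, R1, R0:
  proc-D: (1, 2, 4, 3)
  proc-E: (1, 2, 1, 1)
  proc-A: (2, 0, 3, 2)
  proc-I: (0, 0, 1, 0)
(2) The state is UNSAFE.
Key observation: the wall is R3: completing proc-I, proc-A brings the pool only to (2, 1, 4, 3), and all the rest need more.
Going as far as possible: proc-I, proc-A; after that, nothing fits. Check, step by step:
  pool = (1, 0, 1, 1)
  proc-I needs (0, 0, 1, 0) <= (1, 0, 1, 1) -> finishes; pool += (1, 0, 2, 1) = (2, 0, 3, 2)
  proc-A needs (2, 0, 3, 2) <= (2, 0, 3, 2) -> finishes; pool += (0, 1, 1, 1) = (2, 1, 4, 3)
  proc-D still needs (1, 2, 4, 3) but only (2, 1, 4, 3) is free — short on R3
  proc-E still needs (1, 2, 1, 1) but only (2, 1, 4, 3) is free — short on R3
Processes that can never finish: proc-D and proc-E.
(3) The exact count: 0 of the possible complete orderings are safe sequences.


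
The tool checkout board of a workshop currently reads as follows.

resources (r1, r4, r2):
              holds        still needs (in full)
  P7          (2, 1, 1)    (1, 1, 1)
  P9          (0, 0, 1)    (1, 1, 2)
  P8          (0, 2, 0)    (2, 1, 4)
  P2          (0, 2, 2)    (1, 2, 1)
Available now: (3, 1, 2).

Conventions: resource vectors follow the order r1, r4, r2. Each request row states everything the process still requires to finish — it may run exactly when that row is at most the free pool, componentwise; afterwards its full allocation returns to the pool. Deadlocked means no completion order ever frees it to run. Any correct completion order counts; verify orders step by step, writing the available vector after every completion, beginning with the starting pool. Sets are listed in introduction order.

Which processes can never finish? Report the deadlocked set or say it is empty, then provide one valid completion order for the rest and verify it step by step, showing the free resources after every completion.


No process is deadlocked.
Key observation: beginning at P7, releases accumulate fast enough that every process eventually fits.
The rest can finish in the order P7, P2, P8, P9. Step-by-step check:
  pool = (3, 1, 2)
  P7 needs (1, 1, 1) <= (3, 1, 2) -> finishes; pool += (2, 1, 1) = (5, 2, 3)
  P2 needs (1, 2, 1) <= (5, 2, 3) -> finishes; pool += (0, 2, 2) = (5, 4, 5)
  P8 needs (2, 1, 4) <= (5, 4, 5) -> finishes; pool += (0, 2, 0) = (5, 6, 5)
  P9 needs (1, 1, 2) <= (5, 6, 5) -> finishes; pool += (0, 0, 1) = (5, 6, 6)


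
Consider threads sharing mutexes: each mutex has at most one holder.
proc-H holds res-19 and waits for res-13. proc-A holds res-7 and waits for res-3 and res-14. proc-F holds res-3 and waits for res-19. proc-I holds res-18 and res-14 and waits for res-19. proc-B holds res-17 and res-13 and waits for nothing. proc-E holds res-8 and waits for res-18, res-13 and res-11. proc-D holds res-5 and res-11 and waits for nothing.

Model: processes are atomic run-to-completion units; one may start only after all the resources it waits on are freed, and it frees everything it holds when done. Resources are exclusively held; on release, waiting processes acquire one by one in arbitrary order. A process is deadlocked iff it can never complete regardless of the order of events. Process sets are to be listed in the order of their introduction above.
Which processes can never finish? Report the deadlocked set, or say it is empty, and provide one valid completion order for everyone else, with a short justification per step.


Nothing here is deadlocked.
Key observation: there is no circular wait here — follow any chain and it reaches a process that is free to run now.
The rest can finish in the order proc-B, proc-H, proc-I, proc-F, proc-A, proc-D, proc-E.
Walking it through:
  proc-B waits on nothing -> runs at once and releases res-17 and res-13
  proc-H waits on res-13 — all released -> runs and releases res-19
  proc-I waits on res-19 — all released -> runs and releases res-18 and res-14
  proc-F waits on res-19 — all released -> runs and releases res-3
  proc-A waits on res-3 and res-14 — all released -> runs and releases res-7
  proc-D waits on nothing -> runs at once and releases res-5 and res-11
  proc-E waits on res-18, res-13 and res-11 — all released -> runs and releases res-8


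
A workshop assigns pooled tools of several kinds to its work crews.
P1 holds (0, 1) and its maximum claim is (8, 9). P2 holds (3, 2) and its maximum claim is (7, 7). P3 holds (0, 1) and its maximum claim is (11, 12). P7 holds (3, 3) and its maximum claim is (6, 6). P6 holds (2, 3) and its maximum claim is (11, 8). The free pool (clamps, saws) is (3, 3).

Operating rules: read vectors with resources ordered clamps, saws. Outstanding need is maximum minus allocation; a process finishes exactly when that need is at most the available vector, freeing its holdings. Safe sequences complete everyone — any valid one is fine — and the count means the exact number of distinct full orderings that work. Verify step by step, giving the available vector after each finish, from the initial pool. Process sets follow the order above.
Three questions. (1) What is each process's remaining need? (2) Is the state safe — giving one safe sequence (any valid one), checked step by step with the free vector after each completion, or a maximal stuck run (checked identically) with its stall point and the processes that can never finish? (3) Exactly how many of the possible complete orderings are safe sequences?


(1) Need matrix, components ordered clamps, saws:
  P1: (8, 8)
  P2: (4, 5)
  P3: (11, 11)
  P7: (3, 3)
  P6: (9, 5)
(2) SAFE — a valid safe sequence is P7, P2, P6, P3, P1.
Key observation: P7 is the earliest step where a requested resource binds exactly: need (3, 3), pool (3, 3) at its turn.
Verifying each step:
  pool = (3, 3)
  P7: need (3, 3) fits (3, 3); releases (3, 3), pool now (6, 6)
  P2: need (4, 5) fits (6, 6); releases (3, 2), pool now (9, 8)
  P6: need (9, 5) fits (9, 8); releases (2, 3), pool now (11, 11)
  P3: need (11, 11) fits (11, 11); releases (0, 1), pool now (11, 12)
  P1: need (8, 8) fits (11, 12); releases (0, 1), pool now (11, 13)
(3) Precisely 3 of the possible complete orderings are safe sequences.
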